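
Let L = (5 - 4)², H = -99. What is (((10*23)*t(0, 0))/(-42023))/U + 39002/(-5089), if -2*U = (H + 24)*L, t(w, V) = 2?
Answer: -24585652066/3207825705 ≈ -7.6643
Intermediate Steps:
L = 1 (L = 1² = 1)
U = 75/2 (U = -(-99 + 24)/2 = -(-75)/2 = -½*(-75) = 75/2 ≈ 37.500)
(((10*23)*t(0, 0))/(-42023))/U + 39002/(-5089) = (((10*23)*2)/(-42023))/(75/2) + 39002/(-5089) = ((230*2)*(-1/42023))*(2/75) + 39002*(-1/5089) = (460*(-1/42023))*(2/75) - 39002/5089 = -460/42023*2/75 - 39002/5089 = -184/630345 - 39002/5089 = -24585652066/3207825705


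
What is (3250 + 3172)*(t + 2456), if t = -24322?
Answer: -140423452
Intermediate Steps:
(3250 + 3172)*(t + 2456) = (3250 + 3172)*(-24322 + 2456) = 6422*(-21866) = -140423452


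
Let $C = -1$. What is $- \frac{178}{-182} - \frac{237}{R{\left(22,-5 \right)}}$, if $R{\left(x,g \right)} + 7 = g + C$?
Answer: $\frac{1748}{91} \approx 19.209$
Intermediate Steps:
$R{\left(x,g \right)} = -8 + g$ ($R{\left(x,g \right)} = -7 + \left(g - 1\right) = -7 + \left(-1 + g\right) = -8 + g$)
$- \frac{178}{-182} - \frac{237}{R{\left(22,-5 \right)}} = - \frac{178}{-182} - \frac{237}{-8 - 5} = \left(-178\right) \left(- \frac{1}{182}\right) - \frac{237}{-13} = \frac{89}{91} - - \frac{237}{13} = \frac{89}{91} + \frac{237}{13} = \frac{1748}{91}$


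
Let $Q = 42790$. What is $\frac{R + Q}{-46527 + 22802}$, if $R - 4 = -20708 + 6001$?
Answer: $- \frac{28087}{23725} \approx -1.1839$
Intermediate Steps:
$R = -14703$ ($R = 4 + \left(-20708 + 6001\right) = 4 - 14707 = -14703$)
$\frac{R + Q}{-46527 + 22802} = \frac{-14703 + 42790}{-46527 + 22802} = \frac{28087}{-23725} = 28087 \left(- \frac{1}{23725}\right) = - \frac{28087}{23725}$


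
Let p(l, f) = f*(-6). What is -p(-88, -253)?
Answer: -1518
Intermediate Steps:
p(l, f) = -6*f
-p(-88, -253) = -(-6)*(-253) = -1*1518 = -1518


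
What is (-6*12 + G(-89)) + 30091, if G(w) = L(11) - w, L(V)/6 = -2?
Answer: 30096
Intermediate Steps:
L(V) = -12 (L(V) = 6*(-2) = -12)
G(w) = -12 - w
(-6*12 + G(-89)) + 30091 = (-6*12 + (-12 - 1*(-89))) + 30091 = (-72 + (-12 + 89)) + 30091 = (-72 + 77) + 30091 = 5 + 30091 = 30096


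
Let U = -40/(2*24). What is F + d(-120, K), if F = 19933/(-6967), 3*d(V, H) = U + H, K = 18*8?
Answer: 5625859/125406 ≈ 44.861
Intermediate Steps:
K = 144
U = -⅚ (U = -40/48 = -40*1/48 = -⅚ ≈ -0.83333)
d(V, H) = -5/18 + H/3 (d(V, H) = (-⅚ + H)/3 = -5/18 + H/3)
F = -19933/6967 (F = 19933*(-1/6967) = -19933/6967 ≈ -2.8611)
F + d(-120, K) = -19933/6967 + (-5/18 + (⅓)*144) = -19933/6967 + (-5/18 + 48) = -19933/6967 + 859/18 = 5625859/125406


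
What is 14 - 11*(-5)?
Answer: 69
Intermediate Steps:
14 - 11*(-5) = 14 + 55 = 69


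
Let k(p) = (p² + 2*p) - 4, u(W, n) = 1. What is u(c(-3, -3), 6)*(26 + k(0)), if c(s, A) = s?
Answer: 22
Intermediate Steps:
k(p) = -4 + p² + 2*p
u(c(-3, -3), 6)*(26 + k(0)) = 1*(26 + (-4 + 0² + 2*0)) = 1*(26 + (-4 + 0 + 0)) = 1*(26 - 4) = 1*22 = 22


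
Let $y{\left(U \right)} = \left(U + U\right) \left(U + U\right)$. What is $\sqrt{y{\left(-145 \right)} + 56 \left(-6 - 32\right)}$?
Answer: $18 \sqrt{253} \approx 286.31$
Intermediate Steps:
$y{\left(U \right)} = 4 U^{2}$ ($y{\left(U \right)} = 2 U 2 U = 4 U^{2}$)
$\sqrt{y{\left(-145 \right)} + 56 \left(-6 - 32\right)} = \sqrt{4 \left(-145\right)^{2} + 56 \left(-6 - 32\right)} = \sqrt{4 \cdot 21025 + 56 \left(-38\right)} = \sqrt{84100 - 2128} = \sqrt{81972} = 18 \sqrt{253}$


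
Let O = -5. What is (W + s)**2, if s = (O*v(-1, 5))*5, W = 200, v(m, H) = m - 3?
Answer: 90000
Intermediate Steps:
v(m, H) = -3 + m
s = 100 (s = -5*(-3 - 1)*5 = -5*(-4)*5 = 20*5 = 100)
(W + s)**2 = (200 + 100)**2 = 300**2 = 90000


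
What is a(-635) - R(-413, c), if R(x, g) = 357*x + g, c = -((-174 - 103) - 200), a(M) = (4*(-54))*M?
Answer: 284124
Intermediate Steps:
a(M) = -216*M
c = 477 (c = -(-277 - 200) = -1*(-477) = 477)
R(x, g) = g + 357*x
a(-635) - R(-413, c) = -216*(-635) - (477 + 357*(-413)) = 137160 - (477 - 147441) = 137160 - 1*(-146964) = 137160 + 146964 = 284124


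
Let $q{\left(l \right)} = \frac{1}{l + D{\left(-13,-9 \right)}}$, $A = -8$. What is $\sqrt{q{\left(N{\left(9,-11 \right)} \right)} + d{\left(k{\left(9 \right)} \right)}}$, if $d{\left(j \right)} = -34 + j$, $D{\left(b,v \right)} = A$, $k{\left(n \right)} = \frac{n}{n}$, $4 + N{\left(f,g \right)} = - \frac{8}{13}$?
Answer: $\frac{5 i \sqrt{8897}}{82} \approx 5.7515 i$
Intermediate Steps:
$N{\left(f,g \right)} = - \frac{60}{13}$ ($N{\left(f,g \right)} = -4 - \frac{8}{13} = - \frac{60}{13}$)
$k{\left(n \right)} = 1$
$D{\left(b,v \right)} = -8$
$q{\left(l \right)} = \frac{1}{-8 + l}$ ($q{\left(l \right)} = \frac{1}{l - 8} = \frac{1}{-8 + l}$)
$\sqrt{q{\left(N{\left(9,-11 \right)} \right)} + d{\left(k{\left(9 \right)} \right)}} = \sqrt{\frac{1}{-8 - \frac{60}{13}} + \left(-34 + 1\right)} = \sqrt{\frac{1}{- \frac{164}{13}} - 33} = \sqrt{- \frac{13}{164} - 33} = \sqrt{- \frac{5425}{164}} = \frac{5 i \sqrt{8897}}{82}$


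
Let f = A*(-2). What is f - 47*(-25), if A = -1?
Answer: 1177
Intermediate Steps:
f = 2 (f = -1*(-2) = 2)
f - 47*(-25) = 2 - 47*(-25) = 2 + 1175 = 1177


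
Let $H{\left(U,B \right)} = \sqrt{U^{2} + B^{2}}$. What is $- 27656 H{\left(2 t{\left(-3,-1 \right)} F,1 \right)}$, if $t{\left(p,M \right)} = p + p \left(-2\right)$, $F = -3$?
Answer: $- 138280 \sqrt{13} \approx -4.9858 \cdot 10^{5}$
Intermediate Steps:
$t{\left(p,M \right)} = - p$ ($t{\left(p,M \right)} = p - 2 p = - p$)
$H{\left(U,B \right)} = \sqrt{B^{2} + U^{2}}$
$- 27656 H{\left(2 t{\left(-3,-1 \right)} F,1 \right)} = - 27656 \sqrt{1^{2} + \left(2 \left(\left(-1\right) \left(-3\right)\right) \left(-3\right)\right)^{2}} = - 27656 \sqrt{1 + \left(2 \cdot 3 \left(-3\right)\right)^{2}} = - 27656 \sqrt{1 + \left(6 \left(-3\right)\right)^{2}} = - 27656 \sqrt{1 + \left(-18\right)^{2}} = - 27656 \sqrt{1 + 324} = - 27656 \sqrt{325} = - 27656 \cdot 5 \sqrt{13} = - 138280 \sqrt{13}$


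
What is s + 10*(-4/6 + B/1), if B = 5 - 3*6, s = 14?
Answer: -368/3 ≈ -122.67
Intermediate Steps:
B = -13 (B = 5 - 18 = -13)
s + 10*(-4/6 + B/1) = 14 + 10*(-4/6 - 13/1) = 14 + 10*(-4*⅙ - 13*1) = 14 + 10*(-⅔ - 13) = 14 + 10*(-41/3) = 14 - 410/3 = -368/3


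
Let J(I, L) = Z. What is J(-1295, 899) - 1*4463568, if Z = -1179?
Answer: -4464747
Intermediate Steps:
J(I, L) = -1179
J(-1295, 899) - 1*4463568 = -1179 - 1*4463568 = -1179 - 4463568 = -4464747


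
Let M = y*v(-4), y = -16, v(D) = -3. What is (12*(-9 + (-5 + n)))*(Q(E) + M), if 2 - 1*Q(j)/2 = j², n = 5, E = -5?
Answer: -216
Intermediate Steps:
M = 48 (M = -16*(-3) = 48)
Q(j) = 4 - 2*j²
(12*(-9 + (-5 + n)))*(Q(E) + M) = (12*(-9 + (-5 + 5)))*((4 - 2*(-5)²) + 48) = (12*(-9 + 0))*((4 - 2*25) + 48) = (12*(-9))*((4 - 50) + 48) = -108*(-46 + 48) = -108*2 = -216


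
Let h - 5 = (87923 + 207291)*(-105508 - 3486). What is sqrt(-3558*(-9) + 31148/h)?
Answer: sqrt(33153358812044545544991234)/32176554711 ≈ 178.95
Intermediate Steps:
h = -32176554711 (h = 5 + (87923 + 207291)*(-105508 - 3486) = 5 + 295214*(-108994) = 5 - 32176554716 = -32176554711)
sqrt(-3558*(-9) + 31148/h) = sqrt(-3558*(-9) + 31148/(-32176554711)) = sqrt(32022 + 31148*(-1/32176554711)) = sqrt(32022 - 31148/32176554711) = sqrt(1030357634924494/32176554711) = sqrt(33153358812044545544991234)/32176554711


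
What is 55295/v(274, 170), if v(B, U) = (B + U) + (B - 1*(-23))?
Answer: 55295/741 ≈ 74.622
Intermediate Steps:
v(B, U) = 23 + U + 2*B (v(B, U) = (B + U) + (B + 23) = (B + U) + (23 + B) = 23 + U + 2*B)
55295/v(274, 170) = 55295/(23 + 170 + 2*274) = 55295/(23 + 170 + 548) = 55295/741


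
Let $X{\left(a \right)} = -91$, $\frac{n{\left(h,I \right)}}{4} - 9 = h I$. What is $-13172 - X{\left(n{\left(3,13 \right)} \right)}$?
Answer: $-13081$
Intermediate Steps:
$n{\left(h,I \right)} = 36 + 4 I h$ ($n{\left(h,I \right)} = 36 + 4 h I = 36 + 4 I h$)
$-13172 - X{\left(n{\left(3,13 \right)} \right)} = -13172 - -91 = -13172 + 91 = -13081$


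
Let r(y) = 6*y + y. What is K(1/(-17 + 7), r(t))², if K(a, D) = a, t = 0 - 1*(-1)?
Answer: 1/100 ≈ 0.010000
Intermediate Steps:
t = 1 (t = 0 + 1 = 1)
r(y) = 7*y
K(1/(-17 + 7), r(t))² = (1/(-17 + 7))² = (1/(-10))² = (-⅒)² = 1/100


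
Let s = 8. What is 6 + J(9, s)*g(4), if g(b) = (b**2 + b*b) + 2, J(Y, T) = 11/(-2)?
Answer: -181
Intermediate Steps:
J(Y, T) = -11/2 (J(Y, T) = 11*(-1/2) = -11/2)
g(b) = 2 + 2*b**2 (g(b) = (b**2 + b**2) + 2 = 2*b**2 + 2 = 2 + 2*b**2)
6 + J(9, s)*g(4) = 6 - 11*(2 + 2*4**2)/2 = 6 - 11*(2 + 2*16)/2 = 6 - 11*(2 + 32)/2 = 6 - 11/2*34 = 6 - 187 = -181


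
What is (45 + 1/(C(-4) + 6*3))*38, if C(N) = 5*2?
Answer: 23959/14 ≈ 1711.4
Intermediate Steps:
C(N) = 10
(45 + 1/(C(-4) + 6*3))*38 = (45 + 1/(10 + 6*3))*38 = (45 + 1/(10 + 18))*38 = (45 + 1/28)*38 = (1261/28)*38 = 23959/14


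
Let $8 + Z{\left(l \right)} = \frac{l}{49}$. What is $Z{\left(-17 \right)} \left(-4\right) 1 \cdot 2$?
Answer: $\frac{3272}{49} \approx 66.776$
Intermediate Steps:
$Z{\left(l \right)} = -8 + \frac{l}{49}$
$Z{\left(-17 \right)} \left(-4\right) 1 \cdot 2 = \left(-8 + \frac{1}{49} \left(-17\right)\right) \left(-4\right) 1 \cdot 2 = \left(-8 - \frac{17}{49}\right) \left(\left(-4\right) 2\right) = \left(- \frac{409}{49}\right) \left(-8\right) = \frac{3272}{49}$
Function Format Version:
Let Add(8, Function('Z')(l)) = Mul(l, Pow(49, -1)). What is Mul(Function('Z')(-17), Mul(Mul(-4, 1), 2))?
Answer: Rational(3272, 49) ≈ 66.776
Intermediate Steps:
Function('Z')(l) = Add(-8, Mul(Rational(1, 49), l)) (Function('Z')(l) = Add(-8, Mul(l, Pow(49, -1))) = Add(-8, Mul(l, Rational(1, 49))) = Add(-8, Mul(Rational(1, 49), l)))
Mul(Function('Z')(-17), Mul(Mul(-4, 1), 2)) = Mul(Add(-8, Mul(Rational(1, 49), -17)), Mul(Mul(-4, 1), 2)) = Mul(Add(-8, Rational(-17, 49)), Mul(-4, 2)) = Mul(Rational(-409, 49), -8) = Rational(3272, 49)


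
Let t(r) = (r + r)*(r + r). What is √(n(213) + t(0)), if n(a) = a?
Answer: √213 ≈ 14.595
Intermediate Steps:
t(r) = 4*r² (t(r) = (2*r)*(2*r) = 4*r²)
√(n(213) + t(0)) = √(213 + 4*0²) = √(213 + 4*0) = √(213 + 0) = √213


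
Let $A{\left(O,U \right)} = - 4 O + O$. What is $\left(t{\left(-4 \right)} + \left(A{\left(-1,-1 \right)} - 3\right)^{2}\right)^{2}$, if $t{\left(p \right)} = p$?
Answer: $16$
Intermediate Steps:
$A{\left(O,U \right)} = - 3 O$
$\left(t{\left(-4 \right)} + \left(A{\left(-1,-1 \right)} - 3\right)^{2}\right)^{2} = \left(-4 + \left(\left(-3\right) \left(-1\right) - 3\right)^{2}\right)^{2} = \left(-4 + \left(3 - 3\right)^{2}\right)^{2} = \left(-4 + 0^{2}\right)^{2} = \left(-4 + 0\right)^{2} = \left(-4\right)^{2} = 16$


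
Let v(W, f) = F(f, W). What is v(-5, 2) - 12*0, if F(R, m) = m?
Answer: -5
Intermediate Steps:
v(W, f) = W
v(-5, 2) - 12*0 = -5 - 12*0 = -5 + 0 = -5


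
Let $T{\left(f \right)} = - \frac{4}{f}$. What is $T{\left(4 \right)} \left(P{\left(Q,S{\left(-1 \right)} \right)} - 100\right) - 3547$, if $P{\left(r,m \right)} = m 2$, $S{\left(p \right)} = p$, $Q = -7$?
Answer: $-3445$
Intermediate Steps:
$P{\left(r,m \right)} = 2 m$
$T{\left(4 \right)} \left(P{\left(Q,S{\left(-1 \right)} \right)} - 100\right) - 3547 = - \frac{4}{4} \left(2 \left(-1\right) - 100\right) - 3547 = \left(-4\right) \frac{1}{4} \left(-2 - 100\right) - 3547 = \left(-1\right) \left(-102\right) - 3547 = 102 - 3547 = -3445$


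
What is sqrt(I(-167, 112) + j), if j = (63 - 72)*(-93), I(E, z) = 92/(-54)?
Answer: sqrt(67659)/9 ≈ 28.901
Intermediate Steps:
I(E, z) = -46/27 (I(E, z) = 92*(-1/54) = -46/27)
j = 837 (j = -9*(-93) = 837)
sqrt(I(-167, 112) + j) = sqrt(-46/27 + 837) = sqrt(22553/27) = sqrt(67659)/9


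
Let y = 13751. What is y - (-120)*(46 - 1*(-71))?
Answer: 27791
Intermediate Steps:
y - (-120)*(46 - 1*(-71)) = 13751 - (-120)*(46 - 1*(-71)) = 13751 - (-120)*(46 + 71) = 13751 - (-120)*117 = 13751 - 1*(-14040) = 13751 + 14040 = 27791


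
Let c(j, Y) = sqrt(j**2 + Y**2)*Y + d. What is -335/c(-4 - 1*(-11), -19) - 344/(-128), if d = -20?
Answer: 624003/236176 + 1273*sqrt(410)/29522 ≈ 3.5152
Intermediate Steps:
c(j, Y) = -20 + Y*sqrt(Y**2 + j**2) (c(j, Y) = sqrt(j**2 + Y**2)*Y - 20 = sqrt(Y**2 + j**2)*Y - 20 = Y*sqrt(Y**2 + j**2) - 20 = -20 + Y*sqrt(Y**2 + j**2))
-335/c(-4 - 1*(-11), -19) - 344/(-128) = -335/(-20 - 19*sqrt((-19)**2 + (-4 - 1*(-11))**2)) - 344/(-128) = -335/(-20 - 19*sqrt(361 + (-4 + 11)**2)) - 344*(-1/128) = -335/(-20 - 19*sqrt(361 + 7**2)) + 43/16 = -335/(-20 - 19*sqrt(361 + 49)) + 43/16 = -335/(-20 - 19*sqrt(410)) + 43/16 = 43/16 - 335/(-20 - 19*sqrt(410))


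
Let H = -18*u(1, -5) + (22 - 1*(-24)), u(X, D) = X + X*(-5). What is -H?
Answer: -118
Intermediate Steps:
u(X, D) = -4*X (u(X, D) = X - 5*X = -4*X)
H = 118 (H = -(-72) + (22 - 1*(-24)) = -18*(-4) + (22 + 24) = 72 + 46 = 118)
-H = -1*118 = -118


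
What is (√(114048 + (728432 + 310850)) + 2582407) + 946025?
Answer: 3528432 + √1153330 ≈ 3.5295e+6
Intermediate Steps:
(√(114048 + (728432 + 310850)) + 2582407) + 946025 = (√(114048 + 1039282) + 2582407) + 946025 = (√1153330 + 2582407) + 946025 = (2582407 + √1153330) + 946025 = 3528432 + √1153330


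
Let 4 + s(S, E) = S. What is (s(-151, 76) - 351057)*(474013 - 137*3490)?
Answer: 1445939804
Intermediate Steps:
s(S, E) = -4 + S
(s(-151, 76) - 351057)*(474013 - 137*3490) = ((-4 - 151) - 351057)*(474013 - 137*3490) = (-155 - 351057)*(474013 - 478130) = -351212*(-4117) = 1445939804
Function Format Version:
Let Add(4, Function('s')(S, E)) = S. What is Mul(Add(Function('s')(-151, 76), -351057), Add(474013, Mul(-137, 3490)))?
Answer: 1445939804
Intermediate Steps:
Function('s')(S, E) = Add(-4, S)
Mul(Add(Function('s')(-151, 76), -351057), Add(474013, Mul(-137, 3490))) = Mul(Add(Add(-4, -151), -351057), Add(474013, Mul(-137, 3490))) = Mul(Add(-155, -351057), Add(474013, -478130)) = Mul(-351212, -4117) = 1445939804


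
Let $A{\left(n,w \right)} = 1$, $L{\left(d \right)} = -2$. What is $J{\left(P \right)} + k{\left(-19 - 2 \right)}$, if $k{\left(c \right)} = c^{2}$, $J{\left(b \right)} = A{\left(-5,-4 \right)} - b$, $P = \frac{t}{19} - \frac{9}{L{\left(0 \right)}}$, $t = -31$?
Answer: $\frac{16687}{38} \approx 439.13$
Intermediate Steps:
$P = \frac{109}{38}$ ($P = - \frac{31}{19} - \frac{9}{-2} = \left(-31\right) \frac{1}{19} - - \frac{9}{2} = - \frac{31}{19} + \frac{9}{2} = \frac{109}{38} \approx 2.8684$)
$J{\left(b \right)} = 1 - b$
$J{\left(P \right)} + k{\left(-19 - 2 \right)} = \left(1 - \frac{109}{38}\right) + \left(-19 - 2\right)^{2} = \left(1 - \frac{109}{38}\right) + \left(-21\right)^{2} = - \frac{71}{38} + 441 = \frac{16687}{38}$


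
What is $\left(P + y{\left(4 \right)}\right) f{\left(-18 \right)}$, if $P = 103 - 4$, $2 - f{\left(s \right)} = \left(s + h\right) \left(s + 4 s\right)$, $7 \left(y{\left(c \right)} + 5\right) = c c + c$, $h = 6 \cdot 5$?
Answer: $\frac{733596}{7} \approx 1.048 \cdot 10^{5}$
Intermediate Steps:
$h = 30$
$y{\left(c \right)} = -5 + \frac{c}{7} + \frac{c^{2}}{7}$ ($y{\left(c \right)} = -5 + \frac{c c + c}{7} = -5 + \frac{c^{2} + c}{7} = -5 + \frac{c + c^{2}}{7} = -5 + \left(\frac{c}{7} + \frac{c^{2}}{7}\right) = -5 + \frac{c}{7} + \frac{c^{2}}{7}$)
$f{\left(s \right)} = 2 - 5 s \left(30 + s\right)$ ($f{\left(s \right)} = 2 - \left(s + 30\right) \left(s + 4 s\right) = 2 - \left(30 + s\right) 5 s = 2 - 5 s \left(30 + s\right)$)
$P = 99$
$\left(P + y{\left(4 \right)}\right) f{\left(-18 \right)} = \left(99 + \left(-5 + \frac{1}{7} \cdot 4 + \frac{4^{2}}{7}\right)\right) \left(2 - -2700 - 5 \left(-18\right)^{2}\right) = \left(99 + \left(-5 + \frac{4}{7} + \frac{1}{7} \cdot 16\right)\right) \left(2 + 2700 - 1620\right) = \left(99 + \left(-5 + \frac{4}{7} + \frac{16}{7}\right)\right) \left(2 + 2700 - 1620\right) = \left(99 - \frac{15}{7}\right) 1082 = \frac{678}{7} \cdot 1082 = \frac{733596}{7}$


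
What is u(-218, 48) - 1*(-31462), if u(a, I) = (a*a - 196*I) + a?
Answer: 69360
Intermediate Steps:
u(a, I) = a + a² - 196*I (u(a, I) = (a² - 196*I) + a = a + a² - 196*I)
u(-218, 48) - 1*(-31462) = (-218 + (-218)² - 196*48) - 1*(-31462) = (-218 + 47524 - 9408) + 31462 = 37898 + 31462 = 69360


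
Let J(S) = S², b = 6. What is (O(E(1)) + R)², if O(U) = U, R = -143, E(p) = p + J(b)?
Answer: 11236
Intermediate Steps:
E(p) = 36 + p (E(p) = p + 6² = p + 36 = 36 + p)
(O(E(1)) + R)² = ((36 + 1) - 143)² = (37 - 143)² = (-106)² = 11236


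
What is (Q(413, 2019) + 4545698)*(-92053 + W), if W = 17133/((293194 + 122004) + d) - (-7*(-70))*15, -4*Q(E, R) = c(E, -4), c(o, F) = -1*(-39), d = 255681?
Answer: -303139985613777578/670879 ≈ -4.5185e+11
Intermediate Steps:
c(o, F) = 39
Q(E, R) = -39/4 (Q(E, R) = -1/4*39 = -39/4)
W = -4930943517/670879 (W = 17133/((293194 + 122004) + 255681) - (-7*(-70))*15 = 17133/(415198 + 255681) - 490*15 = 17133/670879 - 1*7350 = 17133*(1/670879) - 7350 = 17133/670879 - 7350 = -4930943517/670879 ≈ -7350.0)
(Q(413, 2019) + 4545698)*(-92053 + W) = (-39/4 + 4545698)*(-92053 - 4930943517/670879) = (18182753/4)*(-66687368104/670879) = -303139985613777578/670879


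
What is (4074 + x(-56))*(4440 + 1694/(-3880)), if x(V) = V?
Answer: 17303020777/970 ≈ 1.7838e+7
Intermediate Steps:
(4074 + x(-56))*(4440 + 1694/(-3880)) = (4074 - 56)*(4440 + 1694/(-3880)) = 4018*(4440 + 1694*(-1/3880)) = 4018*(4440 - 847/1940) = 4018*(8612753/1940) = 17303020777/970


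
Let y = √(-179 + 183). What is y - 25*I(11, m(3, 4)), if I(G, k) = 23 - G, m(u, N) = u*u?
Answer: -298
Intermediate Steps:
m(u, N) = u²
y = 2 (y = √4 = 2)
y - 25*I(11, m(3, 4)) = 2 - 25*(23 - 1*11) = 2 - 25*(23 - 11) = 2 - 25*12 = 2 - 300 = -298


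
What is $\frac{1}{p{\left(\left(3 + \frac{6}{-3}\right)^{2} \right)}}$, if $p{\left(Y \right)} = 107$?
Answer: $\frac{1}{107} \approx 0.0093458$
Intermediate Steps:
$\frac{1}{p{\left(\left(3 + \frac{6}{-3}\right)^{2} \right)}} = \frac{1}{107}$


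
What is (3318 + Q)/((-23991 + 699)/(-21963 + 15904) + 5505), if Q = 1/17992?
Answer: 361706891963/600538541304 ≈ 0.60230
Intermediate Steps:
Q = 1/17992 ≈ 5.5580e-5
(3318 + Q)/((-23991 + 699)/(-21963 + 15904) + 5505) = (3318 + 1/17992)/((-23991 + 699)/(-21963 + 15904) + 5505) = 59697457/(17992*(-23292/(-6059) + 5505)) = 59697457/(17992*(-23292*(-1/6059) + 5505)) = 59697457/(17992*(23292/6059 + 5505)) = 59697457/(17992*(33378087/6059)) = (59697457/17992)*(6059/33378087) = 361706891963/600538541304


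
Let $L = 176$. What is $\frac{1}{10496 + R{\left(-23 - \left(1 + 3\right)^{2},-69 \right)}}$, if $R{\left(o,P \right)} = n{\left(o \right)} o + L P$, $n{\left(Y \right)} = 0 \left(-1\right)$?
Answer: $- \frac{1}{1648} \approx -0.0006068$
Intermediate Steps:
$n{\left(Y \right)} = 0$
$R{\left(o,P \right)} = 176 P$ ($R{\left(o,P \right)} = 0 o + 176 P = 0 + 176 P = 176 P$)
$\frac{1}{10496 + R{\left(-23 - \left(1 + 3\right)^{2},-69 \right)}} = \frac{1}{10496 + 176 \left(-69\right)} = \frac{1}{10496 - 12144} = \frac{1}{-1648} = - \frac{1}{1648}$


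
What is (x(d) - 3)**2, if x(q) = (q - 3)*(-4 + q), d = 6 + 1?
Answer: 81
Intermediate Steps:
d = 7
x(q) = (-4 + q)*(-3 + q) (x(q) = (-3 + q)*(-4 + q) = (-4 + q)*(-3 + q))
(x(d) - 3)**2 = ((12 + 7**2 - 7*7) - 3)**2 = ((12 + 49 - 49) - 3)**2 = (12 - 3)**2 = 9**2 = 81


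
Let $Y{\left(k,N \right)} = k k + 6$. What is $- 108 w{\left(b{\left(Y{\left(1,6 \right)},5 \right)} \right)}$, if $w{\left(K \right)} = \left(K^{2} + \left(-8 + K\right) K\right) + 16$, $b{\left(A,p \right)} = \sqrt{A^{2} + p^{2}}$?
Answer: $-17712 + 864 \sqrt{74} \approx -10280.0$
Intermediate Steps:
$Y{\left(k,N \right)} = 6 + k^{2}$ ($Y{\left(k,N \right)} = k^{2} + 6 = 6 + k^{2}$)
$w{\left(K \right)} = 16 + K^{2} + K \left(-8 + K\right)$ ($w{\left(K \right)} = \left(K^{2} + K \left(-8 + K\right)\right) + 16 = 16 + K^{2} + K \left(-8 + K\right)$)
$- 108 w{\left(b{\left(Y{\left(1,6 \right)},5 \right)} \right)} = - 108 \left(16 - 8 \sqrt{\left(6 + 1^{2}\right)^{2} + 5^{2}} + 2 \left(\sqrt{\left(6 + 1^{2}\right)^{2} + 5^{2}}\right)^{2}\right) = - 108 \left(16 - 8 \sqrt{\left(6 + 1\right)^{2} + 25} + 2 \left(\sqrt{\left(6 + 1\right)^{2} + 25}\right)^{2}\right) = - 108 \left(16 - 8 \sqrt{7^{2} + 25} + 2 \left(\sqrt{7^{2} + 25}\right)^{2}\right) = - 108 \left(16 - 8 \sqrt{49 + 25} + 2 \left(\sqrt{49 + 25}\right)^{2}\right) = - 108 \left(16 - 8 \sqrt{74} + 2 \left(\sqrt{74}\right)^{2}\right) = - 108 \left(16 - 8 \sqrt{74} + 2 \cdot 74\right) = - 108 \left(16 - 8 \sqrt{74} + 148\right) = - 108 \left(164 - 8 \sqrt{74}\right) = -17712 + 864 \sqrt{74}$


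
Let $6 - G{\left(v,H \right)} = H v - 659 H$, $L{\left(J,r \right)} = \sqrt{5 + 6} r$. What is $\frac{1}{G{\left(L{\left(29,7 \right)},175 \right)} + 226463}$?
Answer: $\frac{341794}{116806631561} + \frac{1225 \sqrt{11}}{116806631561} \approx 2.9609 \cdot 10^{-6}$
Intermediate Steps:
$L{\left(J,r \right)} = r \sqrt{11}$ ($L{\left(J,r \right)} = \sqrt{11} r = r \sqrt{11}$)
$G{\left(v,H \right)} = 6 + 659 H - H v$ ($G{\left(v,H \right)} = 6 - \left(H v - 659 H\right) = 6 - \left(- 659 H + H v\right) = 6 + 659 H - H v$)
$\frac{1}{G{\left(L{\left(29,7 \right)},175 \right)} + 226463} = \frac{1}{\left(6 + 659 \cdot 175 - 175 \cdot 7 \sqrt{11}\right) + 226463} = \frac{1}{\left(6 + 115325 - 1225 \sqrt{11}\right) + 226463} = \frac{1}{\left(115331 - 1225 \sqrt{11}\right) + 226463} = \frac{1}{341794 - 1225 \sqrt{11}}$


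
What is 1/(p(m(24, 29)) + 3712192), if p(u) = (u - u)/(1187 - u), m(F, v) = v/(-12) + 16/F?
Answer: 1/3712192 ≈ 2.6938e-7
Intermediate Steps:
m(F, v) = 16/F - v/12 (m(F, v) = v*(-1/12) + 16/F = -v/12 + 16/F = 16/F - v/12)
p(u) = 0 (p(u) = 0/(1187 - u) = 0)
1/(p(m(24, 29)) + 3712192) = 1/(0 + 3712192) = 1/3712192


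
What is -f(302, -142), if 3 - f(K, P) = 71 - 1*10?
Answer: 58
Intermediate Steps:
f(K, P) = -58 (f(K, P) = 3 - (71 - 1*10) = 3 - (71 - 10) = 3 - 1*61 = 3 - 61 = -58)
-f(302, -142) = -1*(-58) = 58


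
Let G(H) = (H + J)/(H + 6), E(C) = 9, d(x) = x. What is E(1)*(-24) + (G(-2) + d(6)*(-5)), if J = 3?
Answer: -983/4 ≈ -245.75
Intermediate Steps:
G(H) = (3 + H)/(6 + H) (G(H) = (H + 3)/(H + 6) = (3 + H)/(6 + H))
E(1)*(-24) + (G(-2) + d(6)*(-5)) = 9*(-24) + ((3 - 2)/(6 - 2) + 6*(-5)) = -216 + (1/4 - 30) = -216 + ((¼)*1 - 30) = -216 + (¼ - 30) = -216 - 119/4 = -983/4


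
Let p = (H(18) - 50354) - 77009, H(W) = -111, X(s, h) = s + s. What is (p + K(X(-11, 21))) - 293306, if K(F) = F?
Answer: -420802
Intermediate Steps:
X(s, h) = 2*s
p = -127474 (p = (-111 - 50354) - 77009 = -50465 - 77009 = -127474)
(p + K(X(-11, 21))) - 293306 = (-127474 + 2*(-11)) - 293306 = (-127474 - 22) - 293306 = -127496 - 293306 = -420802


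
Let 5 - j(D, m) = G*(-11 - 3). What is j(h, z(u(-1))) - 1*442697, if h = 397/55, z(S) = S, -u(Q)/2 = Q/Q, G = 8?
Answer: -442580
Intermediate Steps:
u(Q) = -2 (u(Q) = -2*Q/Q = -2*1 = -2)
h = 397/55 (h = 397*(1/55) = 397/55 ≈ 7.2182)
j(D, m) = 117 (j(D, m) = 5 - 8*(-11 - 3) = 5 - 8*(-14) = 5 - 1*(-112) = 5 + 112 = 117)
j(h, z(u(-1))) - 1*442697 = 117 - 1*442697 = 117 - 442697 = -442580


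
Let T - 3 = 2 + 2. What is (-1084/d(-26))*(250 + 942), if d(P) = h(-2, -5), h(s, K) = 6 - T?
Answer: 1292128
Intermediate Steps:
T = 7 (T = 3 + (2 + 2) = 3 + 4 = 7)
h(s, K) = -1 (h(s, K) = 6 - 1*7 = 6 - 7 = -1)
d(P) = -1
(-1084/d(-26))*(250 + 942) = (-1084/(-1))*(250 + 942) = -1084*(-1)*1192 = 1084*1192 = 1292128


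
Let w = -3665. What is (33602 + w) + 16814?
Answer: 46751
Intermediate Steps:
(33602 + w) + 16814 = (33602 - 3665) + 16814 = 29937 + 16814 = 46751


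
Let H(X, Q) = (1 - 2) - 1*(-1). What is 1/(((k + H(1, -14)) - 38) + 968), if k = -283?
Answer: 1/647 ≈ 0.0015456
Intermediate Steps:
H(X, Q) = 0 (H(X, Q) = -1 + 1 = 0)
1/(((k + H(1, -14)) - 38) + 968) = 1/(((-283 + 0) - 38) + 968) = 1/((-283 - 38) + 968) = 1/(-321 + 968) = 1/647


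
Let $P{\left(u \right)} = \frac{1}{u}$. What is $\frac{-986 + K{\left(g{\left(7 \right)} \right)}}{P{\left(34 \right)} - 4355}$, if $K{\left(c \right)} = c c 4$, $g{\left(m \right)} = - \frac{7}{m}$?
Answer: $\frac{33388}{148069} \approx 0.22549$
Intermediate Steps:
$K{\left(c \right)} = 4 c^{2}$ ($K{\left(c \right)} = c^{2} \cdot 4 = 4 c^{2}$)
$\frac{-986 + K{\left(g{\left(7 \right)} \right)}}{P{\left(34 \right)} - 4355} = \frac{-986 + 4 \left(- \frac{7}{7}\right)^{2}}{\frac{1}{34} - 4355} = \frac{-986 + 4 \left(\left(-7\right) \frac{1}{7}\right)^{2}}{\frac{1}{34} - 4355} = \frac{-986 + 4 \left(-1\right)^{2}}{- \frac{148069}{34}} = \left(-986 + 4 \cdot 1\right) \left(- \frac{34}{148069}\right) = \left(-986 + 4\right) \left(- \frac{34}{148069}\right) = \left(-982\right) \left(- \frac{34}{148069}\right) = \frac{33388}{148069}$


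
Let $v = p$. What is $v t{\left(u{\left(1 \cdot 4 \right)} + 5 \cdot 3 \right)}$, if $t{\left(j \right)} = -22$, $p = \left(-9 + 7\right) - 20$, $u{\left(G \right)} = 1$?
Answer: $484$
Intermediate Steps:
$p = -22$ ($p = -2 - 20 = -22$)
$v = -22$
$v t{\left(u{\left(1 \cdot 4 \right)} + 5 \cdot 3 \right)} = \left(-22\right) \left(-22\right) = 484$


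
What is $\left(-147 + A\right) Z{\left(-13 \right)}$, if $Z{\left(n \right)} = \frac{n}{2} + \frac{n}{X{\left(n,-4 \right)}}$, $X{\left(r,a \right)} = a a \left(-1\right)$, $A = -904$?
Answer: $\frac{95641}{16} \approx 5977.6$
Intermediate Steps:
$X{\left(r,a \right)} = - a^{2}$ ($X{\left(r,a \right)} = a^{2} \left(-1\right) = - a^{2}$)
$Z{\left(n \right)} = \frac{7 n}{16}$ ($Z{\left(n \right)} = \frac{n}{2} + \frac{n}{\left(-1\right) \left(-4\right)^{2}} = n \frac{1}{2} + \frac{n}{\left(-1\right) 16} = \frac{n}{2} + \frac{n}{-16} = \frac{n}{2} + n \left(- \frac{1}{16}\right) = \frac{n}{2} - \frac{n}{16} = \frac{7 n}{16}$)
$\left(-147 + A\right) Z{\left(-13 \right)} = \left(-147 - 904\right) \frac{7}{16} \left(-13\right) = \left(-1051\right) \left(- \frac{91}{16}\right) = \frac{95641}{16}$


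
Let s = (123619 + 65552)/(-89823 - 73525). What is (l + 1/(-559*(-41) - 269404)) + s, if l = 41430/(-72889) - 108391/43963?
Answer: -540846752823816682701/129018987457758820460 ≈ -4.1920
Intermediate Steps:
s = -189171/163348 (s = 189171/(-163348) = 189171*(-1/163348) = -189171/163348 ≈ -1.1581)
l = -9721898689/3204419107 (l = 41430*(-1/72889) - 108391*1/43963 = -41430/72889 - 108391/43963 = -9721898689/3204419107 ≈ -3.0339)
(l + 1/(-559*(-41) - 269404)) + s = (-9721898689/3204419107 + 1/(-559*(-41) - 269404)) - 189171/163348 = (-9721898689/3204419107 + 1/(22919 - 269404)) - 189171/163348 = (-9721898689/3204419107 + 1/(-246485)) - 189171/163348 = (-9721898689/3204419107 - 1/246485) - 189171/163348 = -2396305402777272/789841243588895 - 189171/163348 = -540846752823816682701/129018987457758820460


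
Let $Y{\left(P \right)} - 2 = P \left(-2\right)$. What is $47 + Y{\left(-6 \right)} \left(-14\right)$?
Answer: $-149$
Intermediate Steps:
$Y{\left(P \right)} = 2 - 2 P$ ($Y{\left(P \right)} = 2 + P \left(-2\right) = 2 - 2 P$)
$47 + Y{\left(-6 \right)} \left(-14\right) = 47 + \left(2 - -12\right) \left(-14\right) = 47 + \left(2 + 12\right) \left(-14\right) = 47 + 14 \left(-14\right) = 47 - 196 = -149$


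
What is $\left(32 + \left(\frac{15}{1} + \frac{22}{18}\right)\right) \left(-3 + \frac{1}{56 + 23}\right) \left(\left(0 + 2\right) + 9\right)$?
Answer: $- \frac{1126664}{711} \approx -1584.6$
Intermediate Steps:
$\left(32 + \left(\frac{15}{1} + \frac{22}{18}\right)\right) \left(-3 + \frac{1}{56 + 23}\right) \left(\left(0 + 2\right) + 9\right) = \left(32 + \left(15 \cdot 1 + 22 \cdot \frac{1}{18}\right)\right) \left(-3 + \frac{1}{79}\right) \left(2 + 9\right) = \left(32 + \left(15 + \frac{11}{9}\right)\right) \left(-3 + \frac{1}{79}\right) 11 = \left(32 + \frac{146}{9}\right) \left(- \frac{236}{79}\right) 11 = \frac{434}{9} \left(- \frac{236}{79}\right) 11 = \left(- \frac{102424}{711}\right) 11 = - \frac{1126664}{711}$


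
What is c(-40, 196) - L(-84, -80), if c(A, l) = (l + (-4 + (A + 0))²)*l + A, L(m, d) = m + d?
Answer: 417996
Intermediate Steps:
L(m, d) = d + m
c(A, l) = A + l*(l + (-4 + A)²) (c(A, l) = (l + (-4 + A)²)*l + A = l*(l + (-4 + A)²) + A = A + l*(l + (-4 + A)²))
c(-40, 196) - L(-84, -80) = (-40 + 196² + 196*(-4 - 40)²) - (-80 - 84) = (-40 + 38416 + 196*(-44)²) - 1*(-164) = (-40 + 38416 + 196*1936) + 164 = (-40 + 38416 + 379456) + 164 = 417832 + 164 = 417996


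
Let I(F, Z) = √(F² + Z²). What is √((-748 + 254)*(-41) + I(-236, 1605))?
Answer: √(20254 + √2631721) ≈ 147.91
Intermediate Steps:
√((-748 + 254)*(-41) + I(-236, 1605)) = √((-748 + 254)*(-41) + √((-236)² + 1605²)) = √(-494*(-41) + √(55696 + 2576025)) = √(20254 + √2631721)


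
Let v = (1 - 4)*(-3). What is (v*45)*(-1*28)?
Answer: -11340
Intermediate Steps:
v = 9 (v = -3*(-3) = 9)
(v*45)*(-1*28) = (9*45)*(-1*28) = 405*(-28) = -11340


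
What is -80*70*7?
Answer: -39200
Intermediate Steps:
-80*70*7 = -5600*7 = -39200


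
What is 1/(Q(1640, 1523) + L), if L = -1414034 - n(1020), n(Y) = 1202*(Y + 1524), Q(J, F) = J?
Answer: -1/4470282 ≈ -2.2370e-7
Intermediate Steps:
n(Y) = 1831848 + 1202*Y (n(Y) = 1202*(1524 + Y) = 1831848 + 1202*Y)
L = -4471922 (L = -1414034 - (1831848 + 1202*1020) = -1414034 - (1831848 + 1226040) = -1414034 - 1*3057888 = -1414034 - 3057888 = -4471922)
1/(Q(1640, 1523) + L) = 1/(1640 - 4471922) = 1/(-4470282) = -1/4470282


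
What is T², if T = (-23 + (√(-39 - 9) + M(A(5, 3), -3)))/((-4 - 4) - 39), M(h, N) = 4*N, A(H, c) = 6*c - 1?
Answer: 1177/2209 - 280*I*√3/2209 ≈ 0.53282 - 0.21954*I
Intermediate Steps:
A(H, c) = -1 + 6*c
T = 35/47 - 4*I*√3/47 (T = (-23 + (√(-39 - 9) + 4*(-3)))/((-4 - 4) - 39) = (-23 + (√(-48) - 12))/(-8 - 39) = (-23 + (4*I*√3 - 12))/(-47) = (-23 + (-12 + 4*I*√3))*(-1/47) = (-35 + 4*I*√3)*(-1/47) = 35/47 - 4*I*√3/47 ≈ 0.74468 - 0.14741*I)
T² = (35/47 - 4*I*√3/47)²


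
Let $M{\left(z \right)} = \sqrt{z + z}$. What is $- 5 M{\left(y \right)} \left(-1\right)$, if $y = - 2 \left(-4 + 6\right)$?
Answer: $10 i \sqrt{2} \approx 14.142 i$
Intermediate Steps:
$y = -4$ ($y = \left(-2\right) 2 = -4$)
$M{\left(z \right)} = \sqrt{2} \sqrt{z}$ ($M{\left(z \right)} = \sqrt{2 z} = \sqrt{2} \sqrt{z}$)
$- 5 M{\left(y \right)} \left(-1\right) = - 5 \sqrt{2} \sqrt{-4} \left(-1\right) = - 5 \sqrt{2} \cdot 2 i \left(-1\right) = - 5 \cdot 2 i \sqrt{2} \left(-1\right) = - 10 i \sqrt{2} \left(-1\right) = 10 i \sqrt{2}$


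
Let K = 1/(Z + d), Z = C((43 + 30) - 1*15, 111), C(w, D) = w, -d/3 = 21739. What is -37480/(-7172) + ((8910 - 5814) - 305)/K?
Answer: -326072763447/1793 ≈ -1.8186e+8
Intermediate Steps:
d = -65217 (d = -3*21739 = -65217)
Z = 58 (Z = (43 + 30) - 1*15 = 73 - 15 = 58)
K = -1/65159 (K = 1/(58 - 65217) = 1/(-65159) = -1/65159 ≈ -1.5347e-5)
-37480/(-7172) + ((8910 - 5814) - 305)/K = -37480/(-7172) + ((8910 - 5814) - 305)/(-1/65159) = -37480*(-1/7172) + (3096 - 305)*(-65159) = 9370/1793 + 2791*(-65159) = 9370/1793 - 181858769 = -326072763447/1793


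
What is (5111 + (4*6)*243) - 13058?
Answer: -2115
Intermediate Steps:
(5111 + (4*6)*243) - 13058 = (5111 + 24*243) - 13058 = (5111 + 5832) - 13058 = 10943 - 13058 = -2115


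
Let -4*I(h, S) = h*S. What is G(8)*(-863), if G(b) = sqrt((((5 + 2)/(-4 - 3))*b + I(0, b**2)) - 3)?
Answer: -863*I*sqrt(11) ≈ -2862.2*I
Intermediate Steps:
I(h, S) = -S*h/4 (I(h, S) = -h*S/4 = -S*h/4)
G(b) = sqrt(-3 - b) (G(b) = sqrt((((5 + 2)/(-4 - 3))*b - 1/4*b**2*0) - 3) = sqrt(((7/(-7))*b + 0) - 3) = sqrt(((7*(-1/7))*b + 0) - 3) = sqrt((-b + 0) - 3) = sqrt(-b - 3) = sqrt(-3 - b))
G(8)*(-863) = sqrt(-3 - 1*8)*(-863) = sqrt(-3 - 8)*(-863) = sqrt(-11)*(-863) = (I*sqrt(11))*(-863) = -863*I*sqrt(11)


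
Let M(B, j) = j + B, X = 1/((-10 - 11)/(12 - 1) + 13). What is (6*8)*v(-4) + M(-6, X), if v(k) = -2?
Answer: -12433/122 ≈ -101.91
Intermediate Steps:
X = 11/122 (X = 1/(-21/11 + 13) = 1/(122/11) = 11/122 ≈ 0.090164)
M(B, j) = B + j
(6*8)*v(-4) + M(-6, X) = (6*8)*(-2) + (-6 + 11/122) = 48*(-2) - 721/122 = -96 - 721/122 = -12433/122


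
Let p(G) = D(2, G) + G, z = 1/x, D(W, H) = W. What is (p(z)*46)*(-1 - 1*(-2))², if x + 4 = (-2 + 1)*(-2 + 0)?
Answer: 69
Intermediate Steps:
x = -2 (x = -4 + (-2 + 1)*(-2 + 0) = -4 - 1*(-2) = -4 + 2 = -2)
z = -½ (z = 1/(-2) = -½ ≈ -0.50000)
p(G) = 2 + G
(p(z)*46)*(-1 - 1*(-2))² = ((2 - ½)*46)*(-1 - 1*(-2))² = ((3/2)*46)*(-1 + 2)² = 69*1² = 69*1 = 69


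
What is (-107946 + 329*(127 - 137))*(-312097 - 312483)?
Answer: 69475780880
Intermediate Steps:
(-107946 + 329*(127 - 137))*(-312097 - 312483) = (-107946 + 329*(-10))*(-624580) = (-107946 - 3290)*(-624580) = -111236*(-624580) = 69475780880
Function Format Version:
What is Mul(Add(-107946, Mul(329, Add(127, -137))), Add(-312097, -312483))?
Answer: 69475780880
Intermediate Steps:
Mul(Add(-107946, Mul(329, Add(127, -137))), Add(-312097, -312483)) = Mul(Add(-107946, Mul(329, -10)), -624580) = Mul(Add(-107946, -3290), -624580) = Mul(-111236, -624580) = 69475780880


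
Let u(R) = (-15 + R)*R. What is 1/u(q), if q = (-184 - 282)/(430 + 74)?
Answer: 63504/935029 ≈ 0.067917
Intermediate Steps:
q = -233/252 (q = -466/504 = -466*1/504 = -233/252 ≈ -0.92460)
u(R) = R*(-15 + R)
1/u(q) = 1/(-233*(-15 - 233/252)/252) = 1/(-233/252*(-4013/252)) = 1/(935029/63504) = 63504/935029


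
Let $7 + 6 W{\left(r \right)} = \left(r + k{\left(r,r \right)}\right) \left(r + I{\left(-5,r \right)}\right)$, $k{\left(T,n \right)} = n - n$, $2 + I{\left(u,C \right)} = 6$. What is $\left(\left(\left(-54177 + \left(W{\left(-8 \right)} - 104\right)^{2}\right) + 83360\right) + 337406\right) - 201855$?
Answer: $\frac{6289225}{36} \approx 1.747 \cdot 10^{5}$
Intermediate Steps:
$I{\left(u,C \right)} = 4$ ($I{\left(u,C \right)} = -2 + 6 = 4$)
$k{\left(T,n \right)} = 0$
$W{\left(r \right)} = - \frac{7}{6} + \frac{r \left(4 + r\right)}{6}$ ($W{\left(r \right)} = - \frac{7}{6} + \frac{\left(r + 0\right) \left(r + 4\right)}{6} = - \frac{7}{6} + \frac{r \left(4 + r\right)}{6}$)
$\left(\left(\left(-54177 + \left(W{\left(-8 \right)} - 104\right)^{2}\right) + 83360\right) + 337406\right) - 201855 = \left(\left(\left(-54177 + \left(\left(- \frac{7}{6} + \frac{\left(-8\right)^{2}}{6} + \frac{2}{3} \left(-8\right)\right) - 104\right)^{2}\right) + 83360\right) + 337406\right) - 201855 = \left(\left(\left(-54177 + \left(\left(- \frac{7}{6} + \frac{1}{6} \cdot 64 - \frac{16}{3}\right) - 104\right)^{2}\right) + 83360\right) + 337406\right) - 201855 = \left(\left(\left(-54177 + \left(\left(- \frac{7}{6} + \frac{32}{3} - \frac{16}{3}\right) - 104\right)^{2}\right) + 83360\right) + 337406\right) - 201855 = \left(\left(\left(-54177 + \left(\frac{25}{6} - 104\right)^{2}\right) + 83360\right) + 337406\right) - 201855 = \left(\left(\left(-54177 + \left(- \frac{599}{6}\right)^{2}\right) + 83360\right) + 337406\right) - 201855 = \left(\left(\left(-54177 + \frac{358801}{36}\right) + 83360\right) + 337406\right) - 201855 = \left(\left(- \frac{1591571}{36} + 83360\right) + 337406\right) - 201855 = \left(\frac{1409389}{36} + 337406\right) - 201855 = \frac{13556005}{36} - 201855 = \frac{6289225}{36}$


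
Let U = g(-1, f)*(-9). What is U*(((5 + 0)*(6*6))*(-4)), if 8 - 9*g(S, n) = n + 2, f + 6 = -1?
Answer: 9360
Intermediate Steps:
f = -7 (f = -6 - 1 = -7)
g(S, n) = 2/3 - n/9 (g(S, n) = 8/9 - (n + 2)/9 = 8/9 - (2 + n)/9 = 8/9 + (-2/9 - n/9) = 2/3 - n/9)
U = -13 (U = (2/3 - 1/9*(-7))*(-9) = (2/3 + 7/9)*(-9) = (13/9)*(-9) = -13)
U*(((5 + 0)*(6*6))*(-4)) = -13*(5 + 0)*(6*6)*(-4) = -13*5*36*(-4) = -2340*(-4) = -13*(-720) = 9360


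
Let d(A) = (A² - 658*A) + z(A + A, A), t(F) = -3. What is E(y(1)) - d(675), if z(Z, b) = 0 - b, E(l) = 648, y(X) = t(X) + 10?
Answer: -10152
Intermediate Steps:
y(X) = 7 (y(X) = -3 + 10 = 7)
z(Z, b) = -b
d(A) = A² - 659*A (d(A) = (A² - 658*A) - A = A² - 659*A)
E(y(1)) - d(675) = 648 - 675*(-659 + 675) = 648 - 675*16 = 648 - 1*10800 = 648 - 10800 = -10152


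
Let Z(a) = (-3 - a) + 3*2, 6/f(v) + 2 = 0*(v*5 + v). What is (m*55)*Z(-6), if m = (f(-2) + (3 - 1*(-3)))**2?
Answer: 4455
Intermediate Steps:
f(v) = -3 (f(v) = 6/(-2 + 0*(v*5 + v)) = 6/(-2 + 0*(5*v + v)) = 6/(-2 + 0*(6*v)) = 6/(-2 + 0) = 6/(-2) = 6*(-1/2) = -3)
Z(a) = 3 - a (Z(a) = (-3 - a) + 6 = 3 - a)
m = 9 (m = (-3 + (3 - 1*(-3)))**2 = (-3 + (3 + 3))**2 = (-3 + 6)**2 = 3**2 = 9)
(m*55)*Z(-6) = (9*55)*(3 - 1*(-6)) = 495*(3 + 6) = 495*9 = 4455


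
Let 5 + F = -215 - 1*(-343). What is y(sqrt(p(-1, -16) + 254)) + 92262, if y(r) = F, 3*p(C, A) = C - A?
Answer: 92385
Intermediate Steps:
p(C, A) = -A/3 + C/3 (p(C, A) = (C - A)/3 = -A/3 + C/3)
F = 123 (F = -5 + (-215 - 1*(-343)) = -5 + (-215 + 343) = -5 + 128 = 123)
y(r) = 123
y(sqrt(p(-1, -16) + 254)) + 92262 = 123 + 92262 = 92385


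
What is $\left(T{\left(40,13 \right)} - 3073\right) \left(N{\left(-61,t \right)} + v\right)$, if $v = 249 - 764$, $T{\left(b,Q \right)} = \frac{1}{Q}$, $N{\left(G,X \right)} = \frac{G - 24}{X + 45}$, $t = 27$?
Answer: $\frac{123722285}{78} \approx 1.5862 \cdot 10^{6}$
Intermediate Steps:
$N{\left(G,X \right)} = \frac{-24 + G}{45 + X}$
$v = -515$
$\left(T{\left(40,13 \right)} - 3073\right) \left(N{\left(-61,t \right)} + v\right) = \left(\frac{1}{13} - 3073\right) \left(\frac{-24 - 61}{45 + 27} - 515\right) = \left(\frac{1}{13} - 3073\right) \left(\frac{1}{72} \left(-85\right) - 515\right) = - \frac{39948 \left(\frac{1}{72} \left(-85\right) - 515\right)}{13} = - \frac{39948 \left(- \frac{85}{72} - 515\right)}{13} = \left(- \frac{39948}{13}\right) \left(- \frac{37165}{72}\right) = \frac{123722285}{78}$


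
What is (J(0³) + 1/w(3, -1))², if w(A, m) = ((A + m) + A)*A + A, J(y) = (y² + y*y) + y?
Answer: 1/324 ≈ 0.0030864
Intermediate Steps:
J(y) = y + 2*y² (J(y) = (y² + y²) + y = 2*y² + y = y + 2*y²)
w(A, m) = A + A*(m + 2*A) (w(A, m) = (m + 2*A)*A + A = A*(m + 2*A) + A = A + A*(m + 2*A))
(J(0³) + 1/w(3, -1))² = (0³*(1 + 2*0³) + 1/(3*(1 - 1 + 2*3)))² = (0*(1 + 2*0) + 1/(3*(1 - 1 + 6)))² = (0*(1 + 0) + 1/(3*6))² = (0*1 + 1/18)² = (0 + 1/18)² = (1/18)² = 1/324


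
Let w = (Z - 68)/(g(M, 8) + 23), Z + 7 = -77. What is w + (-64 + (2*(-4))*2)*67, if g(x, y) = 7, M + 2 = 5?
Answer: -80476/15 ≈ -5365.1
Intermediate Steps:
M = 3 (M = -2 + 5 = 3)
Z = -84 (Z = -7 - 77 = -84)
w = -76/15 (w = (-84 - 68)/(7 + 23) = -152/30 = -152*1/30 = -76/15 ≈ -5.0667)
w + (-64 + (2*(-4))*2)*67 = -76/15 + (-64 + (2*(-4))*2)*67 = -76/15 + (-64 - 8*2)*67 = -76/15 + (-64 - 16)*67 = -76/15 - 80*67 = -76/15 - 5360 = -80476/15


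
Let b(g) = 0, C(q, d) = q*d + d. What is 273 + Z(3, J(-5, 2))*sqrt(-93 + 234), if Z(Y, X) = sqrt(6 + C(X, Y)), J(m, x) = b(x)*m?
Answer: 273 + 3*sqrt(141) ≈ 308.62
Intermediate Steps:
C(q, d) = d + d*q (C(q, d) = d*q + d = d + d*q)
J(m, x) = 0 (J(m, x) = 0*m = 0)
Z(Y, X) = sqrt(6 + Y*(1 + X))
273 + Z(3, J(-5, 2))*sqrt(-93 + 234) = 273 + sqrt(6 + 3*(1 + 0))*sqrt(-93 + 234) = 273 + sqrt(6 + 3*1)*sqrt(141) = 273 + sqrt(6 + 3)*sqrt(141) = 273 + sqrt(9)*sqrt(141) = 273 + 3*sqrt(141)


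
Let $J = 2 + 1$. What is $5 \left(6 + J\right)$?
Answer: $45$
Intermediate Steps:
$J = 3$
$5 \left(6 + J\right) = 5 \left(6 + 3\right) = 5 \cdot 9 = 45$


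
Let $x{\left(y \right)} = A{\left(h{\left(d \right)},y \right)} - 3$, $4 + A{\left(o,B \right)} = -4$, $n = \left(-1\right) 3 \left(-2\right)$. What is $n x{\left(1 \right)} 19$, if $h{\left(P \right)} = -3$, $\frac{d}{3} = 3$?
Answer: $-1254$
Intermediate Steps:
$d = 9$ ($d = 3 \cdot 3 = 9$)
$n = 6$ ($n = \left(-3\right) \left(-2\right) = 6$)
$A{\left(o,B \right)} = -8$ ($A{\left(o,B \right)} = -4 - 4 = -8$)
$x{\left(y \right)} = -11$ ($x{\left(y \right)} = -8 - 3 = -11$)
$n x{\left(1 \right)} 19 = 6 \left(-11\right) 19 = \left(-66\right) 19 = -1254$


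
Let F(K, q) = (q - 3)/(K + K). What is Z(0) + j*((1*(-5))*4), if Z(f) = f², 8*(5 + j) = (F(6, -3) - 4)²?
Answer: 395/8 ≈ 49.375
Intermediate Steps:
F(K, q) = (-3 + q)/(2*K) (F(K, q) = (-3 + q)/((2*K)) = (-3 + q)*(1/(2*K)) = (-3 + q)/(2*K))
j = -79/32 (j = -5 + ((½)*(-3 - 3)/6 - 4)²/8 = -5 + ((½)*(⅙)*(-6) - 4)²/8 = -5 + (-½ - 4)²/8 = -5 + (-9/2)²/8 = -5 + (⅛)*(81/4) = -5 + 81/32 = -79/32 ≈ -2.4688)
Z(0) + j*((1*(-5))*4) = 0² - 79*1*(-5)*4/32 = 0 - (-395)*4/32 = 0 - 79/32*(-20) = 0 + 395/8 = 395/8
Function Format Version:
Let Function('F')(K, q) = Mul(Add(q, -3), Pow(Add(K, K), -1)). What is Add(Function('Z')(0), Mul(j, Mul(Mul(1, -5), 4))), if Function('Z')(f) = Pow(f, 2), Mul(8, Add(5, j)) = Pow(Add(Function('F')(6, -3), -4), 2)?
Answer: Rational(395, 8) ≈ 49.375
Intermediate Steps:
Function('F')(K, q) = Mul(Rational(1, 2), Pow(K, -1), Add(-3, q)) (Function('F')(K, q) = Mul(Add(-3, q), Pow(Mul(2, K), -1)) = Mul(Add(-3, q), Mul(Rational(1, 2), Pow(K, -1))) = Mul(Rational(1, 2), Pow(K, -1), Add(-3, q)))
j = Rational(-79, 32) (j = Add(-5, Mul(Rational(1, 8), Pow(Add(Mul(Rational(1, 2), Pow(6, -1), Add(-3, -3)), -4), 2))) = Add(-5, Mul(Rational(1, 8), Pow(Add(Mul(Rational(1, 2), Rational(1, 6), -6), -4), 2))) = Add(-5, Mul(Rational(1, 8), Pow(Add(Rational(-1, 2), -4), 2))) = Add(-5, Mul(Rational(1, 8), Pow(Rational(-9, 2), 2))) = Add(-5, Mul(Rational(1, 8), Rational(81, 4))) = Add(-5, Rational(81, 32)) = Rational(-79, 32) ≈ -2.4688)
Add(Function('Z')(0), Mul(j, Mul(Mul(1, -5), 4))) = Add(Pow(0, 2), Mul(Rational(-79, 32), Mul(Mul(1, -5), 4))) = Add(0, Mul(Rational(-79, 32), Mul(-5, 4))) = Add(0, Mul(Rational(-79, 32), -20)) = Add(0, Rational(395, 8)) = Rational(395, 8)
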